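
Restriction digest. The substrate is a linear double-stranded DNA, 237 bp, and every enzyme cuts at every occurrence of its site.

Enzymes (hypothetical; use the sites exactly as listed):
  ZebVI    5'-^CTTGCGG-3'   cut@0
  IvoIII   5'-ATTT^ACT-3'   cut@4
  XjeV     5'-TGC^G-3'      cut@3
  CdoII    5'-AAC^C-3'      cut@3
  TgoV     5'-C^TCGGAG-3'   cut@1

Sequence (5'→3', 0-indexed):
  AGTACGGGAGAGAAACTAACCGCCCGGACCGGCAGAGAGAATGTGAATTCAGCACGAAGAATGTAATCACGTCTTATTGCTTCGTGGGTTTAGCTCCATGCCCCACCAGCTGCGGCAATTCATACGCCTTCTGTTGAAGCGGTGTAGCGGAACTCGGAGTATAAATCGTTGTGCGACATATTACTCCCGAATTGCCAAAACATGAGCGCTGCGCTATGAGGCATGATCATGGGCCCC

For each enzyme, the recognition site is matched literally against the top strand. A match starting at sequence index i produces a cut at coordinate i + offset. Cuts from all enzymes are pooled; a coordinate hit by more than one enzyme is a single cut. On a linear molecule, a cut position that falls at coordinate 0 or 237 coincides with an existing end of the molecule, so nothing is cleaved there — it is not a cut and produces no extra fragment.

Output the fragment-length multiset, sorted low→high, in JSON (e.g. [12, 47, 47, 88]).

[20,21,25,38,40,93]

Scan for sites:
  ZebVI (CTTGCGG, off=0): no sites
  IvoIII (ATTTACT, off=4): no sites
  XjeV TGCG/3: at [110, 171, 209] ⇒ [113, 174, 212]
  CdoII AACC/3: at [17] ⇒ [20]
  TgoV CTCGGAG/1: at [152] ⇒ [153]

Pooled cuts: [20, 113, 153, 174, 212]

Fragment lengths:
  [0,20): 20 bp
  [20,113): 93 bp
  [113,153): 40 bp
  [153,174): 21 bp
  [174,212): 38 bp
  [212,237): 25 bp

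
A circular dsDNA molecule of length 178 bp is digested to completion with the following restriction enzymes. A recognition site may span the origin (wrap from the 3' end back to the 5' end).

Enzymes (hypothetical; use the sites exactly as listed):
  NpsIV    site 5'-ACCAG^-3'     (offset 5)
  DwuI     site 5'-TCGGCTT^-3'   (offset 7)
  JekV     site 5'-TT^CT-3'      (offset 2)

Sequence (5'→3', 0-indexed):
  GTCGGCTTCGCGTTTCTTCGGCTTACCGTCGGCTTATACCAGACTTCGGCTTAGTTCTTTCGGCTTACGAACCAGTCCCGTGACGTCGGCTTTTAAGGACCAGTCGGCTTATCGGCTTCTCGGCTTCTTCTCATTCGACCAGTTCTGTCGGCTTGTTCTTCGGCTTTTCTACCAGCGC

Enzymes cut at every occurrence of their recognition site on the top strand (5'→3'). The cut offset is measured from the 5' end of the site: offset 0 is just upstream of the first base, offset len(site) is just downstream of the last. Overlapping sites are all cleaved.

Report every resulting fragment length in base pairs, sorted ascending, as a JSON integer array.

[2,2,3,3,4,7,7,7,7,8,8,9,9,9,10,10,10,11,11,11,13,17]

Per-enzyme occurrences:
  NpsIV (ACCAG, off=5): starts [37, 70, 98, 137, 170] → cuts [42, 75, 103, 142, 175]
  DwuI (TCGGCTT, off=7): starts [1, 17, 28, 45, 59, 85, 103, 111, 119, 147, 159] → cuts [8, 24, 35, 52, 66, 92, 110, 118, 126, 154, 166]
  JekV (TTCT, off=2): starts [13, 54, 116, 124, 127, 142, 155, 166] → cuts [15, 56, 118, 126, 129, 144, 157, 168]

Pooled cuts: [8, 15, 24, 35, 42, 52, 56, 66, 75, 92, 103, 110, 118, 126, 129, 142, 144, 154, 157, 166, 168, 175]

Fragment lengths:
  8→15: 7 bp
  15→24: 9 bp
  24→35: 11 bp
  35→42: 7 bp
  42→52: 10 bp
  52→56: 4 bp
  56→66: 10 bp
  66→75: 9 bp
  75→92: 17 bp
  92→103: 11 bp
  103→110: 7 bp
  110→118: 8 bp
  118→126: 8 bp
  126→129: 3 bp
  129→142: 13 bp
  142→144: 2 bp
  144→154: 10 bp
  154→157: 3 bp
  157→166: 9 bp
  166→168: 2 bp
  168→175: 7 bp
  175→8 (wrap): 178-175+8 = 11 bp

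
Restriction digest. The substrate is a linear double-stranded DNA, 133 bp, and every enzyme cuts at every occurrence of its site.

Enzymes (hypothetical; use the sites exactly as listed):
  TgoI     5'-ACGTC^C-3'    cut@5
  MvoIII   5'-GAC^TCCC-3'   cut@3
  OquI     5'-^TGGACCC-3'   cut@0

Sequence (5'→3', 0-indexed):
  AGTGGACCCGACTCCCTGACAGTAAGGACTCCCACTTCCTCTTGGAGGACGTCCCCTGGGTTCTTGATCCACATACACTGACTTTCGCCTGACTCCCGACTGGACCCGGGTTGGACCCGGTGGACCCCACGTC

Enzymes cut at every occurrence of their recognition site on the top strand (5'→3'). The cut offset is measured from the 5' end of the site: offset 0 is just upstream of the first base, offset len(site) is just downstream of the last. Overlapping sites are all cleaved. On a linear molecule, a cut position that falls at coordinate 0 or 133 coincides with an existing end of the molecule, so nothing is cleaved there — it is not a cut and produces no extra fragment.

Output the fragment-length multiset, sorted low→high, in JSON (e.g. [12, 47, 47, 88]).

[2,7,9,10,11,13,17,24,40]

Site scan:
  TgoI (ACGTCC, off=5): starts [48] → cuts [53]
  MvoIII (GACTCCC, off=3): starts [9, 26, 90] → cuts [12, 29, 93]
  OquI (TGGACCC, off=0): starts [2, 100, 111, 120] → cuts [2, 100, 111, 120]

Pooled cuts: [2, 12, 29, 53, 93, 100, 111, 120]

Fragments:
  [0,2): 2 bp
  [2,12): 10 bp
  [12,29): 17 bp
  [29,53): 24 bp
  [53,93): 40 bp
  [93,100): 7 bp
  [100,111): 11 bp
  [111,120): 9 bp
  [120,133): 13 bp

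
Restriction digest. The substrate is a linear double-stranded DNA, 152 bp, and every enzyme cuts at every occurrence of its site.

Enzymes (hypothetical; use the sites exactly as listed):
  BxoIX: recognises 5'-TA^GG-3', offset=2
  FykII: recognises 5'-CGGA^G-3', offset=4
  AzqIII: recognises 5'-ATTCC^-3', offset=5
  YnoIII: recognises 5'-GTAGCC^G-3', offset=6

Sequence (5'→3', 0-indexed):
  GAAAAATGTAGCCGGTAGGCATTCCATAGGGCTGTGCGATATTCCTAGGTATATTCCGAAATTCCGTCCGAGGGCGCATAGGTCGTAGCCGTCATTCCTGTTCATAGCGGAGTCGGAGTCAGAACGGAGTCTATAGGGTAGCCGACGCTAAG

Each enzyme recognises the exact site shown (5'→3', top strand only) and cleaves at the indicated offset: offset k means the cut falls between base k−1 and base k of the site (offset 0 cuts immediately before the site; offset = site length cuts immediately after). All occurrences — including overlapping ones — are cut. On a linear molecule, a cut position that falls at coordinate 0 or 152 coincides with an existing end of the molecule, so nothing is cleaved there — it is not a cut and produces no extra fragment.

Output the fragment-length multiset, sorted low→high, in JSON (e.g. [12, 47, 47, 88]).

[2,3,4,6,7,8,8,8,8,9,10,10,11,13,13,15,17]

Per-enzyme occurrences:
  BxoIX TAGG/2: at [15, 26, 45, 78, 133] ⇒ [17, 28, 47, 80, 135]
  FykII CGGAG/4: at [107, 113, 124] ⇒ [111, 117, 128]
  AzqIII ATTCC/5: at [20, 40, 52, 60, 93] ⇒ [25, 45, 57, 65, 98]
  YnoIII GTAGCCG/6: at [7, 84, 137] ⇒ [13, 90, 143]

Pooled cuts: [13, 17, 25, 28, 45, 47, 57, 65, 80, 90, 98, 111, 117, 128, 135, 143]

Fragment lengths:
  [0,13): 13 bp
  [13,17): 4 bp
  [17,25): 8 bp
  [25,28): 3 bp
  [28,45): 17 bp
  [45,47): 2 bp
  [47,57): 10 bp
  [57,65): 8 bp
  [65,80): 15 bp
  [80,90): 10 bp
  [90,98): 8 bp
  [98,111): 13 bp
  [111,117): 6 bp
  [117,128): 11 bp
  [128,135): 7 bp
  [135,143): 8 bp
  [143,152): 9 bp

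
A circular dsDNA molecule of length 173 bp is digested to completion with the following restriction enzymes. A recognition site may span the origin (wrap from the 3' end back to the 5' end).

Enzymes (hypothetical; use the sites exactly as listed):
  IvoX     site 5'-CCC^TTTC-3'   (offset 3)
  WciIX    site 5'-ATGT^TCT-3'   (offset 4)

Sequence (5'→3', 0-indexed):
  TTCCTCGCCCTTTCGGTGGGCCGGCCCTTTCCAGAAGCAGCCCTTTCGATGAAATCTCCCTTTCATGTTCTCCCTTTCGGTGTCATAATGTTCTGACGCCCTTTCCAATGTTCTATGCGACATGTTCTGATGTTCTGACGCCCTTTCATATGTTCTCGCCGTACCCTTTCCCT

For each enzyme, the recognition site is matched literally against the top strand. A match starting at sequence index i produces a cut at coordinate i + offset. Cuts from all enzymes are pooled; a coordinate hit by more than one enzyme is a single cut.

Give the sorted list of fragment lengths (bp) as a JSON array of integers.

[6,6,8,8,10,10,10,10,11,13,14,16,17,17,17]

Scan for sites:
  IvoX (CCCTTTC, off=3): starts [7, 24, 40, 57, 71, 98, 140, 163, 169] → cuts [10, 27, 43, 60, 74, 101, 143, 166, 172]
  WciIX (ATGTTCT, off=4): starts [64, 87, 107, 121, 129, 149] → cuts [68, 91, 111, 125, 133, 153]

All cut coordinates (distinct, sorted): [10, 27, 43, 60, 68, 74, 91, 101, 111, 125, 133, 143, 153, 166, 172]

Fragment lengths:
  10→27: 17 bp
  27→43: 16 bp
  43→60: 17 bp
  60→68: 8 bp
  68→74: 6 bp
  74→91: 17 bp
  91→101: 10 bp
  101→111: 10 bp
  111→125: 14 bp
  125→133: 8 bp
  133→143: 10 bp
  143→153: 10 bp
  153→166: 13 bp
  166→172: 6 bp
  172→10 (wrap): 173-172+10 = 11 bp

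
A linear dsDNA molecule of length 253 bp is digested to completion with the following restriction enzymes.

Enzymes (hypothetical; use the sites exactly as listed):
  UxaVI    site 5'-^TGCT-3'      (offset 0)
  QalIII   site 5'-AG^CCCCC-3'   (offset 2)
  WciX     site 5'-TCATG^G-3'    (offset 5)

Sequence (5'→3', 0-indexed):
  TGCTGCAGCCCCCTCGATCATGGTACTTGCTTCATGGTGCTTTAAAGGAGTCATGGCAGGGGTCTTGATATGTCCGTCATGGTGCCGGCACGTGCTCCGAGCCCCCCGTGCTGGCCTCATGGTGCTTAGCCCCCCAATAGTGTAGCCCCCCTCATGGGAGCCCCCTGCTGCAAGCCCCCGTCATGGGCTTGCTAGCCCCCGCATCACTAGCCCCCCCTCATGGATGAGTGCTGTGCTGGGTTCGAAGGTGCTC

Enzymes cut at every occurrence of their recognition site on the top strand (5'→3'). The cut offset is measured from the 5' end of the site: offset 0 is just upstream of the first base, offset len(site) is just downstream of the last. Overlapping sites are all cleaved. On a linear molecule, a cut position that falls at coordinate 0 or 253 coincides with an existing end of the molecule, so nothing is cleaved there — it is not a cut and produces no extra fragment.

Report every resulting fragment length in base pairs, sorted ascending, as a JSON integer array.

Per-enzyme occurrences:
  UxaVI TGCT/0: at [0, 27, 37, 92, 108, 122, 165, 189, 228, 233, 248] ⇒ [27, 37, 92, 108, 122, 165, 189, 228, 233, 248] (position 0 is a terminus of the linear molecule — no cut)
  QalIII AGCCCCC/2: at [6, 99, 127, 143, 158, 172, 193, 208] ⇒ [8, 101, 129, 145, 160, 174, 195, 210]
  WciX TCATGG/5: at [17, 31, 50, 76, 116, 151, 180, 217] ⇒ [22, 36, 55, 81, 121, 156, 185, 222]

All cut coordinates (distinct, sorted): [8, 22, 27, 36, 37, 55, 81, 92, 101, 108, 121, 122, 129, 145, 156, 160, 165, 174, 185, 189, 195, 210, 222, 228, 233, 248]

Fragments:
  [0,8): 8 bp
  [8,22): 14 bp
  [22,27): 5 bp
  [27,36): 9 bp
  [36,37): 1 bp
  [37,55): 18 bp
  [55,81): 26 bp
  [81,92): 11 bp
  [92,101): 9 bp
  [101,108): 7 bp
  [108,121): 13 bp
  [121,122): 1 bp
  [122,129): 7 bp
  [129,145): 16 bp
  [145,156): 11 bp
  [156,160): 4 bp
  [160,165): 5 bp
  [165,174): 9 bp
  [174,185): 11 bp
  [185,189): 4 bp
  [189,195): 6 bp
  [195,210): 15 bp
  [210,222): 12 bp
  [222,228): 6 bp
  [228,233): 5 bp
  [233,248): 15 bp
  [248,253): 5 bp

[1,1,4,4,5,5,5,5,6,6,7,7,8,9,9,9,11,11,11,12,13,14,15,15,16,18,26]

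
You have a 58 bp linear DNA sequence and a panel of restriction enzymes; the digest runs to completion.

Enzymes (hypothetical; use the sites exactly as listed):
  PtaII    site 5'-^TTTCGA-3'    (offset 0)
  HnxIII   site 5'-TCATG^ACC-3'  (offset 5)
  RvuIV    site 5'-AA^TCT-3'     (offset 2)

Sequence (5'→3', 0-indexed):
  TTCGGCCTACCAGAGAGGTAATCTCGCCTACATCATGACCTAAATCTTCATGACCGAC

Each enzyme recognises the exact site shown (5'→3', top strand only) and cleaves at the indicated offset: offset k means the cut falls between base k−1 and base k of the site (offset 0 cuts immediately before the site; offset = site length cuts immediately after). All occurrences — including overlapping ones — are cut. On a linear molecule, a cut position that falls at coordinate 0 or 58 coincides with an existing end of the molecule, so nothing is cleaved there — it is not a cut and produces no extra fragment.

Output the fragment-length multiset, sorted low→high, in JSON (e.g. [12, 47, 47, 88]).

[6,7,8,16,21]

Site scan:
  PtaII (TTTCGA, off=0): no sites
  HnxIII (TCATGACC, off=5): starts [32, 47] → cuts [37, 52]
  RvuIV (AATCT, off=2): starts [19, 42] → cuts [21, 44]

Pooled cuts: [21, 37, 44, 52]

Fragments:
  [0,21): 21 bp
  [21,37): 16 bp
  [37,44): 7 bp
  [44,52): 8 bp
  [52,58): 6 bp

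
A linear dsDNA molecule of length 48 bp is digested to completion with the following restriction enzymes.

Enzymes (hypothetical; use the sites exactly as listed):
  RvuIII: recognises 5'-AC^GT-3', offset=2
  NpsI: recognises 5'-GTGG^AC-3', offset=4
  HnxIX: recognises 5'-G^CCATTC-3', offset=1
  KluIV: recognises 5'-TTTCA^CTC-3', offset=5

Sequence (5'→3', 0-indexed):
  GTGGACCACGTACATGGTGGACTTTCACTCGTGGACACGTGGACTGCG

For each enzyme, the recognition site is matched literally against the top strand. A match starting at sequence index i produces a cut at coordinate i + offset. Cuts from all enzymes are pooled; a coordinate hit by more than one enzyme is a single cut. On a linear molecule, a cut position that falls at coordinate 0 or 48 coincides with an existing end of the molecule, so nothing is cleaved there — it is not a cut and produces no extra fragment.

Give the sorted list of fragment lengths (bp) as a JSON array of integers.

[4,4,4,5,6,7,7,11]

Site scan:
  RvuIII (ACGT, off=2): starts [7, 36] → cuts [9, 38]
  NpsI (GTGGAC, off=4): starts [0, 16, 30, 38] → cuts [4, 20, 34, 42]
  HnxIX (GCCATTC, off=1): no sites
  KluIV (TTTCACTC, off=5): starts [22] → cuts [27]

All cut coordinates (distinct, sorted): [4, 9, 20, 27, 34, 38, 42]

Fragments:
  [0,4): 4 bp
  [4,9): 5 bp
  [9,20): 11 bp
  [20,27): 7 bp
  [27,34): 7 bp
  [34,38): 4 bp
  [38,42): 4 bp
  [42,48): 6 bp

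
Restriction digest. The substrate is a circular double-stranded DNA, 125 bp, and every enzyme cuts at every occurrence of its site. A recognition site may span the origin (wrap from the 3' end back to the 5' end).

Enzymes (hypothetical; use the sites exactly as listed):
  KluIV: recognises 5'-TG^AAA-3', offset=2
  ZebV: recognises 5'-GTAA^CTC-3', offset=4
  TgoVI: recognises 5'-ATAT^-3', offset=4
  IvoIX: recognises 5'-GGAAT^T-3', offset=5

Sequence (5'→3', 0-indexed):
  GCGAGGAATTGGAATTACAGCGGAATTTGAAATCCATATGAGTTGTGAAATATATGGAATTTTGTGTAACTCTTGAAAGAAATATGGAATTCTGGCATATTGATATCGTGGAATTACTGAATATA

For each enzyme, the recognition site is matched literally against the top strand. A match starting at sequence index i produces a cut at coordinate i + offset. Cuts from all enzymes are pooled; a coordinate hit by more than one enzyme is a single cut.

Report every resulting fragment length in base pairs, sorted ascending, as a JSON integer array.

Site scan:
  KluIV (TGAAA, off=2): starts [27, 45, 73] → cuts [29, 47, 75]
  ZebV (GTAACTC, off=4): starts [65] → cuts [69]
  TgoVI (ATAT, off=4): starts [35, 49, 51, 81, 96, 102, 120] → cuts [39, 53, 55, 85, 100, 106, 124]
  IvoIX (GGAATT, off=5): starts [4, 10, 21, 55, 85, 109] → cuts [9, 15, 26, 60, 90, 114]

Pooled cuts: [9, 15, 26, 29, 39, 47, 53, 55, 60, 69, 75, 85, 90, 100, 106, 114, 124]

Fragments:
  9→15: 6 bp
  15→26: 11 bp
  26→29: 3 bp
  29→39: 10 bp
  39→47: 8 bp
  47→53: 6 bp
  53→55: 2 bp
  55→60: 5 bp
  60→69: 9 bp
  69→75: 6 bp
  75→85: 10 bp
  85→90: 5 bp
  90→100: 10 bp
  100→106: 6 bp
  106→114: 8 bp
  114→124: 10 bp
  124→9 (wrap): 125-124+9 = 10 bp

[2,3,5,5,6,6,6,6,8,8,9,10,10,10,10,10,11]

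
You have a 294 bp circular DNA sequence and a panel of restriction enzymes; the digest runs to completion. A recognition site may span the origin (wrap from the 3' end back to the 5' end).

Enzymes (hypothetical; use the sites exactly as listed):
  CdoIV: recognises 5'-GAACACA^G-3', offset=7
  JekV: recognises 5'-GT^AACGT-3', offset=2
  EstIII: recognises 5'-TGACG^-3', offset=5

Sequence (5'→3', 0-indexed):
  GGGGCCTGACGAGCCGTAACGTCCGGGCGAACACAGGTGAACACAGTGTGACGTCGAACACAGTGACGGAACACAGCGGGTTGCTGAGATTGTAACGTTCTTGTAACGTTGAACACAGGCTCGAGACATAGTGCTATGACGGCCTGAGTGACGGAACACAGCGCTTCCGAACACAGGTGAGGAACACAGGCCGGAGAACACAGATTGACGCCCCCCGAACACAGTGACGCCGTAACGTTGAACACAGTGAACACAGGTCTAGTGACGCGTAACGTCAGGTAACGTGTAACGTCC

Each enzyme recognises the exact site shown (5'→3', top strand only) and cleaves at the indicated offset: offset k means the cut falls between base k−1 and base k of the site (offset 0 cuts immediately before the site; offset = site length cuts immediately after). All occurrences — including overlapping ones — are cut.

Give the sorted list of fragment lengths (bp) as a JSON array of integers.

Per-enzyme occurrences:
  CdoIV (GAACACAG, off=7): starts [28, 38, 55, 68, 110, 153, 168, 181, 195, 216, 239, 248] → cuts [35, 45, 62, 75, 117, 160, 175, 188, 202, 223, 246, 255]
  JekV (GTAACGT, off=2): starts [15, 91, 102, 231, 268, 278, 285] → cuts [17, 93, 104, 233, 270, 280, 287]
  EstIII (TGACG, off=5): starts [6, 48, 63, 136, 148, 205, 224, 262] → cuts [11, 53, 68, 141, 153, 210, 229, 267]

All cut coordinates (distinct, sorted): [11, 17, 35, 45, 53, 62, 68, 75, 93, 104, 117, 141, 153, 160, 175, 188, 202, 210, 223, 229, 233, 246, 255, 267, 270, 280, 287]

Fragment lengths:
  11→17: 6 bp
  17→35: 18 bp
  35→45: 10 bp
  45→53: 8 bp
  53→62: 9 bp
  62→68: 6 bp
  68→75: 7 bp
  75→93: 18 bp
  93→104: 11 bp
  104→117: 13 bp
  117→141: 24 bp
  141→153: 12 bp
  153→160: 7 bp
  160→175: 15 bp
  175→188: 13 bp
  188→202: 14 bp
  202→210: 8 bp
  210→223: 13 bp
  223→229: 6 bp
  229→233: 4 bp
  233→246: 13 bp
  246→255: 9 bp
  255→267: 12 bp
  267→270: 3 bp
  270→280: 10 bp
  280→287: 7 bp
  287→11 (wrap): 294-287+11 = 18 bp

[3,4,6,6,6,7,7,7,8,8,9,9,10,10,11,12,12,13,13,13,13,14,15,18,18,18,24]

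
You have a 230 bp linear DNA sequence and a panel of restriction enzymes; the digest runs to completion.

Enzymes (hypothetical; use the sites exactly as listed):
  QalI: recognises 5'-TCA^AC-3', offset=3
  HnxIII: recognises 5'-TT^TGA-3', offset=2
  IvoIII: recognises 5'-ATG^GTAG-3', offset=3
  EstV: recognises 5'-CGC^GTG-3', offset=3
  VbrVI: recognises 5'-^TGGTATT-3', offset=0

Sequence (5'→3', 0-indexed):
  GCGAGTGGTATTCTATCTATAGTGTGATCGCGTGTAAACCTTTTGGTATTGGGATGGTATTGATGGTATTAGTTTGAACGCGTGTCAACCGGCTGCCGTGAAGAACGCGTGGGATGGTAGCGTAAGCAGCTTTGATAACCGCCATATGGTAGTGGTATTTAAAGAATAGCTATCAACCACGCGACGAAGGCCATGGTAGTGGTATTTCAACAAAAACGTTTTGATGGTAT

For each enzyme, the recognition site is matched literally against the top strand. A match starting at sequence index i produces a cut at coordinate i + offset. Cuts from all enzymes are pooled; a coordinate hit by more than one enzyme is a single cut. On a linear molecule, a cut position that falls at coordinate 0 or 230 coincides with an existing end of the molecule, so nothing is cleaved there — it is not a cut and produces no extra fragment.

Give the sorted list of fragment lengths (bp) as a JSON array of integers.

Site scan:
  QalI TCAAC/3: at [84, 172, 206] ⇒ [87, 175, 209]
  HnxIII TTTGA/2: at [72, 130, 219] ⇒ [74, 132, 221]
  IvoIII ATGGTAG/3: at [113, 145, 192] ⇒ [116, 148, 195]
  EstV CGCGTG/3: at [28, 78, 105] ⇒ [31, 81, 108]
  VbrVI TGGTATT/0: at [5, 43, 54, 63, 152, 199] ⇒ [5, 43, 54, 63, 152, 199]

All cut coordinates (distinct, sorted): [5, 31, 43, 54, 63, 74, 81, 87, 108, 116, 132, 148, 152, 175, 195, 199, 209, 221]

Fragment lengths:
  [0,5): 5 bp
  [5,31): 26 bp
  [31,43): 12 bp
  [43,54): 11 bp
  [54,63): 9 bp
  [63,74): 11 bp
  [74,81): 7 bp
  [81,87): 6 bp
  [87,108): 21 bp
  [108,116): 8 bp
  [116,132): 16 bp
  [132,148): 16 bp
  [148,152): 4 bp
  [152,175): 23 bp
  [175,195): 20 bp
  [195,199): 4 bp
  [199,209): 10 bp
  [209,221): 12 bp
  [221,230): 9 bp

[4,4,5,6,7,8,9,9,10,11,11,12,12,16,16,20,21,23,26]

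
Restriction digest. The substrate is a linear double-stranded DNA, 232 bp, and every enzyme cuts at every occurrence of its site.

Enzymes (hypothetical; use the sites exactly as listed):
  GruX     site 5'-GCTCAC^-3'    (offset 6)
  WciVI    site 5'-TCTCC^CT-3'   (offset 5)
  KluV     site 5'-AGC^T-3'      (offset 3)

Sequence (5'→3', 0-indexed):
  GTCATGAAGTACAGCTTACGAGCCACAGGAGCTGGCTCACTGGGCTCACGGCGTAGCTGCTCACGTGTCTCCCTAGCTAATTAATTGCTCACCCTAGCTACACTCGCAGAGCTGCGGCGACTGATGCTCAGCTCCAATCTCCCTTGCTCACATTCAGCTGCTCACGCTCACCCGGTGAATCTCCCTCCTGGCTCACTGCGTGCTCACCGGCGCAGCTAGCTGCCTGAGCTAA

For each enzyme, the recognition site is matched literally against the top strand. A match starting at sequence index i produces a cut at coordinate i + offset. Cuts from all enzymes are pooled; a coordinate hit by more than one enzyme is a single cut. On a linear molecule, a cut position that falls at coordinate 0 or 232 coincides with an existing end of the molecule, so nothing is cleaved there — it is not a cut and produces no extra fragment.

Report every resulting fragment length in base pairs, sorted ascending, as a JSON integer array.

[3,4,5,6,6,7,7,7,8,8,8,9,9,9,9,10,11,12,13,14,15,15,17,20]

Scan for sites:
  GruX (GCTCAC, off=6): starts [34, 43, 58, 86, 145, 159, 165, 190, 201] → cuts [40, 49, 64, 92, 151, 165, 171, 196, 207]
  WciVI (TCTCCCT, off=5): starts [67, 137, 179] → cuts [72, 142, 184]
  KluV (AGCT, off=3): starts [12, 29, 54, 74, 95, 109, 129, 155, 213, 217, 226] → cuts [15, 32, 57, 77, 98, 112, 132, 158, 216, 220, 229]

Pooled cuts: [15, 32, 40, 49, 57, 64, 72, 77, 92, 98, 112, 132, 142, 151, 158, 165, 171, 184, 196, 207, 216, 220, 229]

Fragments:
  [0,15): 15 bp
  [15,32): 17 bp
  [32,40): 8 bp
  [40,49): 9 bp
  [49,57): 8 bp
  [57,64): 7 bp
  [64,72): 8 bp
  [72,77): 5 bp
  [77,92): 15 bp
  [92,98): 6 bp
  [98,112): 14 bp
  [112,132): 20 bp
  [132,142): 10 bp
  [142,151): 9 bp
  [151,158): 7 bp
  [158,165): 7 bp
  [165,171): 6 bp
  [171,184): 13 bp
  [184,196): 12 bp
  [196,207): 11 bp
  [207,216): 9 bp
  [216,220): 4 bp
  [220,229): 9 bp
  [229,232): 3 bp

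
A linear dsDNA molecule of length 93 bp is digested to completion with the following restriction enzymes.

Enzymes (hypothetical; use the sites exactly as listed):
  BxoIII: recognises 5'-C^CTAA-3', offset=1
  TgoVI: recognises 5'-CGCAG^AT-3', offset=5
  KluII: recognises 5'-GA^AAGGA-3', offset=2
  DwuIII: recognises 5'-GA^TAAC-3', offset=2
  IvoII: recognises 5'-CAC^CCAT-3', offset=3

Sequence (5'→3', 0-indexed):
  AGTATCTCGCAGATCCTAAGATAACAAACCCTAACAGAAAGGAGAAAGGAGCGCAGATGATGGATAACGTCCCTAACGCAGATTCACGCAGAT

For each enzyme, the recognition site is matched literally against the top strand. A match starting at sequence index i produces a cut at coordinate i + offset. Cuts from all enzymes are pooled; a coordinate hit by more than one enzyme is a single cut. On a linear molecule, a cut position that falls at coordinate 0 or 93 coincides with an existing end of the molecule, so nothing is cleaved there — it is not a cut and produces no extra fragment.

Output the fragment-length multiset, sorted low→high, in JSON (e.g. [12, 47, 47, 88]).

[2,3,6,7,8,8,8,9,9,10,11,12]

Per-enzyme occurrences:
  BxoIII (CCTAA, off=1): starts [14, 29, 71] → cuts [15, 30, 72]
  TgoVI (CGCAGAT, off=5): starts [7, 51, 76, 86] → cuts [12, 56, 81, 91]
  KluII (GAAAGGA, off=2): starts [36, 43] → cuts [38, 45]
  DwuIII (GATAAC, off=2): starts [19, 62] → cuts [21, 64]
  IvoII (CACCCAT, off=3): no sites

All cut coordinates (distinct, sorted): [12, 15, 21, 30, 38, 45, 56, 64, 72, 81, 91]

Fragment lengths:
  [0,12): 12 bp
  [12,15): 3 bp
  [15,21): 6 bp
  [21,30): 9 bp
  [30,38): 8 bp
  [38,45): 7 bp
  [45,56): 11 bp
  [56,64): 8 bp
  [64,72): 8 bp
  [72,81): 9 bp
  [81,91): 10 bp
  [91,93): 2 bp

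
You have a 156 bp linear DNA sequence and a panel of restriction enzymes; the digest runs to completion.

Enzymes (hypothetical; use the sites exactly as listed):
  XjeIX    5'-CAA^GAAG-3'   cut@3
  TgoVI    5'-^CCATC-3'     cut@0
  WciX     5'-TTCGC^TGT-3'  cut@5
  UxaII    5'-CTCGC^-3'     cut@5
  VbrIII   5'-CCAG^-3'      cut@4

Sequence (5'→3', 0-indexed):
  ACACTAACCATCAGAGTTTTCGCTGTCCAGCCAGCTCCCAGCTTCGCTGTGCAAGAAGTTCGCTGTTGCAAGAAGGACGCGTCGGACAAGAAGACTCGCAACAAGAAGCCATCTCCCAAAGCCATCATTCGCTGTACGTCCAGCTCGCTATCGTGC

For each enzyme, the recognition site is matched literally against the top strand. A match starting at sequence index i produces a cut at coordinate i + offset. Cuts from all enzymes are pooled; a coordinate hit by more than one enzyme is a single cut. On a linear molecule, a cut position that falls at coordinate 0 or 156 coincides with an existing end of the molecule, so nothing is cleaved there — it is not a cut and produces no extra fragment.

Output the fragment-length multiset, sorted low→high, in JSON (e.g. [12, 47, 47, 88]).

[4,4,5,5,6,7,7,7,7,8,8,9,10,11,11,13,16,18]

Per-enzyme occurrences:
  XjeIX CAAGAAG/3: at [51, 68, 86, 101] ⇒ [54, 71, 89, 104]
  TgoVI CCATC/0: at [7, 108, 121] ⇒ [7, 108, 121]
  WciX TTCGCTGT/5: at [18, 42, 58, 127] ⇒ [23, 47, 63, 132]
  UxaII CTCGC/5: at [94, 143] ⇒ [99, 148]
  VbrIII CCAG/4: at [26, 30, 37, 139] ⇒ [30, 34, 41, 143]

Pooled cuts: [7, 23, 30, 34, 41, 47, 54, 63, 71, 89, 99, 104, 108, 121, 132, 143, 148]

Fragment lengths:
  [0,7): 7 bp
  [7,23): 16 bp
  [23,30): 7 bp
  [30,34): 4 bp
  [34,41): 7 bp
  [41,47): 6 bp
  [47,54): 7 bp
  [54,63): 9 bp
  [63,71): 8 bp
  [71,89): 18 bp
  [89,99): 10 bp
  [99,104): 5 bp
  [104,108): 4 bp
  [108,121): 13 bp
  [121,132): 11 bp
  [132,143): 11 bp
  [143,148): 5 bp
  [148,156): 8 bp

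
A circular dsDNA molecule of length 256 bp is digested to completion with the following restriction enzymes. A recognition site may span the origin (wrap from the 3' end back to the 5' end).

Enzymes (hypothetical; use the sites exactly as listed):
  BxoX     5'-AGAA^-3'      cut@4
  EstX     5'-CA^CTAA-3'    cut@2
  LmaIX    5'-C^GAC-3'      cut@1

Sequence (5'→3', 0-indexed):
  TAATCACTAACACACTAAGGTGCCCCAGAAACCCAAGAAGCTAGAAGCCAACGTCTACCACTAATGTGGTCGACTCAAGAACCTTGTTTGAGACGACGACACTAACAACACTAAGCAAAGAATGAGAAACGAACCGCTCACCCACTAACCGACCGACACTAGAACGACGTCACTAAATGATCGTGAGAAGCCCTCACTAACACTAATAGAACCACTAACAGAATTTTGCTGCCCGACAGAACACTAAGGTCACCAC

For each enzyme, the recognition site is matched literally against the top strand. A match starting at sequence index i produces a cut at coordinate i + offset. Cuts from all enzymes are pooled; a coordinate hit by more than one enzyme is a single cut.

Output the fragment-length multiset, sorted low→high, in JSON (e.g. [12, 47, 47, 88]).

[1,2,3,3,4,4,6,6,6,7,7,7,7,7,8,9,9,9,9,10,10,11,11,12,12,13,14,16,16,17]

Scan for sites:
  BxoX (AGAA, off=4): starts [26, 35, 42, 77, 118, 124, 160, 185, 207, 219, 237] → cuts [30, 39, 46, 81, 122, 128, 164, 189, 211, 223, 241]
  EstX (CACTAA, off=2): starts [4, 12, 58, 99, 108, 142, 170, 194, 200, 212, 241, 253] → cuts [6, 14, 60, 101, 110, 144, 172, 196, 202, 214, 243, 255]
  LmaIX (CGAC, off=1): starts [70, 93, 96, 149, 153, 164, 233] → cuts [71, 94, 97, 150, 154, 165, 234]

All cut coordinates (distinct, sorted): [6, 14, 30, 39, 46, 60, 71, 81, 94, 97, 101, 110, 122, 128, 144, 150, 154, 164, 165, 172, 189, 196, 202, 211, 214, 223, 234, 241, 243, 255]

Fragment lengths:
  6→14: 8 bp
  14→30: 16 bp
  30→39: 9 bp
  39→46: 7 bp
  46→60: 14 bp
  60→71: 11 bp
  71→81: 10 bp
  81→94: 13 bp
  94→97: 3 bp
  97→101: 4 bp
  101→110: 9 bp
  110→122: 12 bp
  122→128: 6 bp
  128→144: 16 bp
  144→150: 6 bp
  150→154: 4 bp
  154→164: 10 bp
  164→165: 1 bp
  165→172: 7 bp
  172→189: 17 bp
  189→196: 7 bp
  196→202: 6 bp
  202→211: 9 bp
  211→214: 3 bp
  214→223: 9 bp
  223→234: 11 bp
  234→241: 7 bp
  241→243: 2 bp
  243→255: 12 bp
  255→6 (wrap): 256-255+6 = 7 bp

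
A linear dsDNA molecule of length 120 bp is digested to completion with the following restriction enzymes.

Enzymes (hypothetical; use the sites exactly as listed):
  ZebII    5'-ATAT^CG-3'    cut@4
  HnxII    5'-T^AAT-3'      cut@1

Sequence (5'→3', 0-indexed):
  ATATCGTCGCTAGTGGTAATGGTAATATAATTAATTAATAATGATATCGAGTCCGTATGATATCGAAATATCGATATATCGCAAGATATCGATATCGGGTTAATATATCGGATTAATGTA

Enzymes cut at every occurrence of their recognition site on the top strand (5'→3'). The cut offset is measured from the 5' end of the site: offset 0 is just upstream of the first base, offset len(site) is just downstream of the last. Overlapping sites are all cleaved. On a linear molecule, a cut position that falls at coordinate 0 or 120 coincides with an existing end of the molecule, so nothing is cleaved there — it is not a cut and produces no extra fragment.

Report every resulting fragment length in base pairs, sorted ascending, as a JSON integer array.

[3,4,4,4,5,6,6,6,6,6,7,8,8,8,10,13,16]

Per-enzyme occurrences:
  ZebII (ATATCG, off=4): starts [0, 43, 59, 67, 75, 85, 91, 104] → cuts [4, 47, 63, 71, 79, 89, 95, 108]
  HnxII (TAAT, off=1): starts [16, 22, 27, 31, 35, 38, 100, 113] → cuts [17, 23, 28, 32, 36, 39, 101, 114]

All cut coordinates (distinct, sorted): [4, 17, 23, 28, 32, 36, 39, 47, 63, 71, 79, 89, 95, 101, 108, 114]

Fragments:
  [0,4): 4 bp
  [4,17): 13 bp
  [17,23): 6 bp
  [23,28): 5 bp
  [28,32): 4 bp
  [32,36): 4 bp
  [36,39): 3 bp
  [39,47): 8 bp
  [47,63): 16 bp
  [63,71): 8 bp
  [71,79): 8 bp
  [79,89): 10 bp
  [89,95): 6 bp
  [95,101): 6 bp
  [101,108): 7 bp
  [108,114): 6 bp
  [114,120): 6 bp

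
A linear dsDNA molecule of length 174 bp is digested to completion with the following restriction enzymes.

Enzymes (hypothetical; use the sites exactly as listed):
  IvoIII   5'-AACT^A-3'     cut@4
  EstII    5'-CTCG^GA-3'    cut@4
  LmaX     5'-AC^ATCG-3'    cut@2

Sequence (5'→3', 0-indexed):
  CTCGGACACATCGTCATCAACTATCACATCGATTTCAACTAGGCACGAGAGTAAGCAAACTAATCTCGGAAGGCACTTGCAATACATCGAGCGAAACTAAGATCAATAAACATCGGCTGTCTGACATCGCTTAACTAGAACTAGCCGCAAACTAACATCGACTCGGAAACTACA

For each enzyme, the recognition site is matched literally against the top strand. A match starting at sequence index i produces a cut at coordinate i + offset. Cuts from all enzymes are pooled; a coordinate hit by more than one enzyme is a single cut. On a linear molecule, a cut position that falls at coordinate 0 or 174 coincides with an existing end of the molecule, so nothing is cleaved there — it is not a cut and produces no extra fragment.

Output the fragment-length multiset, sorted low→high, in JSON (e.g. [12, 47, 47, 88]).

Site scan:
  IvoIII (AACTA, off=4): starts [18, 36, 57, 94, 132, 138, 149, 167] → cuts [22, 40, 61, 98, 136, 142, 153, 171]
  EstII (CTCGGA, off=4): starts [0, 64, 161] → cuts [4, 68, 165]
  LmaX (ACATCG, off=2): starts [7, 25, 83, 109, 123, 154] → cuts [9, 27, 85, 111, 125, 156]

Pooled cuts: [4, 9, 22, 27, 40, 61, 68, 85, 98, 111, 125, 136, 142, 153, 156, 165, 171]

Fragments:
  [0,4): 4 bp
  [4,9): 5 bp
  [9,22): 13 bp
  [22,27): 5 bp
  [27,40): 13 bp
  [40,61): 21 bp
  [61,68): 7 bp
  [68,85): 17 bp
  [85,98): 13 bp
  [98,111): 13 bp
  [111,125): 14 bp
  [125,136): 11 bp
  [136,142): 6 bp
  [142,153): 11 bp
  [153,156): 3 bp
  [156,165): 9 bp
  [165,171): 6 bp
  [171,174): 3 bp

[3,3,4,5,5,6,6,7,9,11,11,13,13,13,13,14,17,21]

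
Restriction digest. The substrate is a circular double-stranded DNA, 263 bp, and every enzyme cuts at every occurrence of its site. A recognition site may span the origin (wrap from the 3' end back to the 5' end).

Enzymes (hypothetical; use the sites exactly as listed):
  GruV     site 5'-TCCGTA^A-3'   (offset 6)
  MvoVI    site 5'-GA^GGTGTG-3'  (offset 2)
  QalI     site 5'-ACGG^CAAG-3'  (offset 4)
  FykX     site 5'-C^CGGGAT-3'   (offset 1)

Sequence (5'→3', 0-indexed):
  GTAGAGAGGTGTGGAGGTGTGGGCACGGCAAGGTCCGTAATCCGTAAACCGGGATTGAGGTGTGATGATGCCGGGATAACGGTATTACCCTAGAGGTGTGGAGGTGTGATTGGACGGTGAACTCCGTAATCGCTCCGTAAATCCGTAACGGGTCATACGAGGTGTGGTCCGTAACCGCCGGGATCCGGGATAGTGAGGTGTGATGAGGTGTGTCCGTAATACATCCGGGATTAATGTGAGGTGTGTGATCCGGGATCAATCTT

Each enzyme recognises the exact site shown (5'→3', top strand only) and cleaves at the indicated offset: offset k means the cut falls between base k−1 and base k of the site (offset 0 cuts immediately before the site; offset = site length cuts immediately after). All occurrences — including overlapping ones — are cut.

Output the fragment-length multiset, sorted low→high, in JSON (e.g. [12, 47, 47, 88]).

Site scan:
  GruV (TCCGTAA, off=6): starts [33, 40, 122, 133, 141, 167, 212] → cuts [39, 46, 128, 139, 147, 173, 218]
  MvoVI (GAGGTGTG, off=2): starts [5, 13, 56, 92, 100, 158, 194, 204, 237] → cuts [7, 15, 58, 94, 102, 160, 196, 206, 239]
  QalI (ACGGCAAG, off=4): starts [24] → cuts [28]
  FykX (CCGGGAT, off=1): starts [48, 70, 177, 184, 224, 249] → cuts [49, 71, 178, 185, 225, 250]

All cut coordinates (distinct, sorted): [7, 15, 28, 39, 46, 49, 58, 71, 94, 102, 128, 139, 147, 160, 173, 178, 185, 196, 206, 218, 225, 239, 250]

Fragment lengths:
  7→15: 8 bp
  15→28: 13 bp
  28→39: 11 bp
  39→46: 7 bp
  46→49: 3 bp
  49→58: 9 bp
  58→71: 13 bp
  71→94: 23 bp
  94→102: 8 bp
  102→128: 26 bp
  128→139: 11 bp
  139→147: 8 bp
  147→160: 13 bp
  160→173: 13 bp
  173→178: 5 bp
  178→185: 7 bp
  185→196: 11 bp
  196→206: 10 bp
  206→218: 12 bp
  218→225: 7 bp
  225→239: 14 bp
  239→250: 11 bp
  250→7 (wrap): 263-250+7 = 20 bp

[3,5,7,7,7,8,8,8,9,10,11,11,11,11,12,13,13,13,13,14,20,23,26]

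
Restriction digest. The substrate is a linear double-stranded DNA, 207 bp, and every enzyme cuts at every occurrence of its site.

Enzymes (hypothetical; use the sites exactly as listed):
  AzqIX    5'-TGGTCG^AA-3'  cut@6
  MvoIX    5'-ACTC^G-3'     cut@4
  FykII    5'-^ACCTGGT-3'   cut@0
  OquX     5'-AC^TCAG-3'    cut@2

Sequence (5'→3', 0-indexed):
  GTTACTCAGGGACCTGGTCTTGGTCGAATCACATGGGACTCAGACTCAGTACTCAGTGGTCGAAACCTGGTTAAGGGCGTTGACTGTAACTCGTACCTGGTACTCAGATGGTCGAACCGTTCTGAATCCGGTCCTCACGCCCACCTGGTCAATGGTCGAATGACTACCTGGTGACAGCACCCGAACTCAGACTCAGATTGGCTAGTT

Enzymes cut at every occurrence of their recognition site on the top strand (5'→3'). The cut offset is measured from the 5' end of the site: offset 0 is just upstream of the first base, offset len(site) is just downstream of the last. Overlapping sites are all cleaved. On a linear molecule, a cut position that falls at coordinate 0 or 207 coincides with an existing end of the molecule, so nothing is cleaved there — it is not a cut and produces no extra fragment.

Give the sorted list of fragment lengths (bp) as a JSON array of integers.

Site scan:
  AzqIX TGGTCGAA/6: at [20, 56, 108, 152] ⇒ [26, 62, 114, 158]
  MvoIX ACTCG/4: at [88] ⇒ [92]
  FykII ACCTGGT/0: at [11, 64, 94, 142, 165] ⇒ [11, 64, 94, 142, 165]
  OquX ACTCAG/2: at [3, 37, 43, 50, 101, 184, 190] ⇒ [5, 39, 45, 52, 103, 186, 192]

All cut coordinates (distinct, sorted): [5, 11, 26, 39, 45, 52, 62, 64, 92, 94, 103, 114, 142, 158, 165, 186, 192]

Fragments:
  [0,5): 5 bp
  [5,11): 6 bp
  [11,26): 15 bp
  [26,39): 13 bp
  [39,45): 6 bp
  [45,52): 7 bp
  [52,62): 10 bp
  [62,64): 2 bp
  [64,92): 28 bp
  [92,94): 2 bp
  [94,103): 9 bp
  [103,114): 11 bp
  [114,142): 28 bp
  [142,158): 16 bp
  [158,165): 7 bp
  [165,186): 21 bp
  [186,192): 6 bp
  [192,207): 15 bp

[2,2,5,6,6,6,7,7,9,10,11,13,15,15,16,21,28,28]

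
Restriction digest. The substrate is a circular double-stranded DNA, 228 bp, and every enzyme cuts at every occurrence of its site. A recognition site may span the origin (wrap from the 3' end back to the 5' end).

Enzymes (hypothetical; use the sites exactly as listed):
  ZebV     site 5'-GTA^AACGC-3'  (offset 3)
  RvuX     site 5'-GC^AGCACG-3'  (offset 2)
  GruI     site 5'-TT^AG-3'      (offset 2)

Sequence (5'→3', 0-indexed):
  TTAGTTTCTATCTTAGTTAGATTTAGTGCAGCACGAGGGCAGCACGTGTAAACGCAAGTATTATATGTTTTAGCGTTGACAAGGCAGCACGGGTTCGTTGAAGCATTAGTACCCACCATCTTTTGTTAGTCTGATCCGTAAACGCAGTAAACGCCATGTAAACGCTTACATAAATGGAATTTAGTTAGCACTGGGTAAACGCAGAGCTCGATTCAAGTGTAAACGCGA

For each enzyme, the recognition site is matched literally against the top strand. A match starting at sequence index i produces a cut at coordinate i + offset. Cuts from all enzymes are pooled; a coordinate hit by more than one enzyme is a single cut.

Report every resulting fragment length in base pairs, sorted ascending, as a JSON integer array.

Site scan:
  ZebV GTAAACGC/3: at [47, 137, 146, 157, 194, 218] ⇒ [50, 140, 149, 160, 197, 221]
  RvuX GCAGCACG/2: at [27, 38, 83] ⇒ [29, 40, 85]
  GruI TTAG/2: at [0, 12, 16, 22, 69, 105, 125, 180, 184] ⇒ [2, 14, 18, 24, 71, 107, 127, 182, 186]

All cut coordinates (distinct, sorted): [2, 14, 18, 24, 29, 40, 50, 71, 85, 107, 127, 140, 149, 160, 182, 186, 197, 221]

Fragment lengths:
  2→14: 12 bp
  14→18: 4 bp
  18→24: 6 bp
  24→29: 5 bp
  29→40: 11 bp
  40→50: 10 bp
  50→71: 21 bp
  71→85: 14 bp
  85→107: 22 bp
  107→127: 20 bp
  127→140: 13 bp
  140→149: 9 bp
  149→160: 11 bp
  160→182: 22 bp
  182→186: 4 bp
  186→197: 11 bp
  197→221: 24 bp
  221→2 (wrap): 228-221+2 = 9 bp

[4,4,5,6,9,9,10,11,11,11,12,13,14,20,21,22,22,24]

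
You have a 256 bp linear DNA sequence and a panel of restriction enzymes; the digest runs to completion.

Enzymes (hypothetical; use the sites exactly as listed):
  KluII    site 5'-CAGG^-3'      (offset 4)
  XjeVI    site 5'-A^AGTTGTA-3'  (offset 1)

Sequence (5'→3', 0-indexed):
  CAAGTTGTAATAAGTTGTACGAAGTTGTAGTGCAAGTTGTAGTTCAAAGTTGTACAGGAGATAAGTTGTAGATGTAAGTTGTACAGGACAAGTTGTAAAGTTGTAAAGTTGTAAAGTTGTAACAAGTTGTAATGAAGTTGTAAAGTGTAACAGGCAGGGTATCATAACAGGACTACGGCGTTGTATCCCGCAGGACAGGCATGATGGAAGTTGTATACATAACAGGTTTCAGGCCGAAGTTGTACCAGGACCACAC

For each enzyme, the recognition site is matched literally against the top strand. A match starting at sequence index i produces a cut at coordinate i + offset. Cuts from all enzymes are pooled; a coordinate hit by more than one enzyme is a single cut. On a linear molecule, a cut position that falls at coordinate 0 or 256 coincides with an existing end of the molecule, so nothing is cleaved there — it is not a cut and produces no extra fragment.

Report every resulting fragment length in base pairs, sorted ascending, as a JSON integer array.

Per-enzyme occurrences:
  KluII (CAGG, off=4): starts [54, 83, 150, 154, 167, 190, 195, 222, 229, 245] → cuts [58, 87, 154, 158, 171, 194, 199, 226, 233, 249]
  XjeVI (AAGTTGTA, off=1): starts [1, 11, 21, 33, 46, 62, 75, 89, 97, 105, 113, 123, 134, 207, 236] → cuts [2, 12, 22, 34, 47, 63, 76, 90, 98, 106, 114, 124, 135, 208, 237]

All cut coordinates (distinct, sorted): [2, 12, 22, 34, 47, 58, 63, 76, 87, 90, 98, 106, 114, 124, 135, 154, 158, 171, 194, 199, 208, 226, 233, 237, 249]

Fragments:
  [0,2): 2 bp
  [2,12): 10 bp
  [12,22): 10 bp
  [22,34): 12 bp
  [34,47): 13 bp
  [47,58): 11 bp
  [58,63): 5 bp
  [63,76): 13 bp
  [76,87): 11 bp
  [87,90): 3 bp
  [90,98): 8 bp
  [98,106): 8 bp
  [106,114): 8 bp
  [114,124): 10 bp
  [124,135): 11 bp
  [135,154): 19 bp
  [154,158): 4 bp
  [158,171): 13 bp
  [171,194): 23 bp
  [194,199): 5 bp
  [199,208): 9 bp
  [208,226): 18 bp
  [226,233): 7 bp
  [233,237): 4 bp
  [237,249): 12 bp
  [249,256): 7 bp

[2,3,4,4,5,5,7,7,8,8,8,9,10,10,10,11,11,11,12,12,13,13,13,18,19,23]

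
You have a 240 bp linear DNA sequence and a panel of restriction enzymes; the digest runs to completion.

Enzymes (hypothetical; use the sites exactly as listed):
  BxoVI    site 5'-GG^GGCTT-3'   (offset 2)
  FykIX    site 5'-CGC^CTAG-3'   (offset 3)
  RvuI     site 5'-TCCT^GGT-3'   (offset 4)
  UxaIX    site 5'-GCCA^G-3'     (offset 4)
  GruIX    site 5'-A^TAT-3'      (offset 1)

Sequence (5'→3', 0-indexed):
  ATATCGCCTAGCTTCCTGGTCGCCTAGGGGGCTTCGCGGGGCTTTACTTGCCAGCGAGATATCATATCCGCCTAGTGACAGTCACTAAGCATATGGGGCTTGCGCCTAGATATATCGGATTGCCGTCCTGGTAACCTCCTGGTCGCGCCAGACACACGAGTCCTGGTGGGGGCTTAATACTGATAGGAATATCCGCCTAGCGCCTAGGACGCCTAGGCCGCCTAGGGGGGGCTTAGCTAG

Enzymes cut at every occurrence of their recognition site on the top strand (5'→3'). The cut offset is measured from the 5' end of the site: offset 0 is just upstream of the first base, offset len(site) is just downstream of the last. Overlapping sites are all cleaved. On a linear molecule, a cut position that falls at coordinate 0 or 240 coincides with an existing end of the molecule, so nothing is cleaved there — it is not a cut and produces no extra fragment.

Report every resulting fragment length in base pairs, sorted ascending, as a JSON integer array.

[1,2,5,5,5,6,6,6,6,6,7,7,7,8,9,9,9,10,10,10,11,11,14,14,17,19,20]

Site scan:
  BxoVI GGGGCTT/2: at [27, 37, 94, 168, 227] ⇒ [29, 39, 96, 170, 229]
  FykIX CGCCTAG/3: at [4, 20, 68, 102, 193, 200, 209, 218] ⇒ [7, 23, 71, 105, 196, 203, 212, 221]
  RvuI TCCTGGT/4: at [13, 125, 136, 160] ⇒ [17, 129, 140, 164]
  UxaIX GCCAG/4: at [49, 146] ⇒ [53, 150]
  GruIX ATAT/1: at [0, 58, 63, 90, 109, 111, 188] ⇒ [1, 59, 64, 91, 110, 112, 189]

Pooled cuts: [1, 7, 17, 23, 29, 39, 53, 59, 64, 71, 91, 96, 105, 110, 112, 129, 140, 150, 164, 170, 189, 196, 203, 212, 221, 229]

Fragments:
  [0,1): 1 bp
  [1,7): 6 bp
  [7,17): 10 bp
  [17,23): 6 bp
  [23,29): 6 bp
  [29,39): 10 bp
  [39,53): 14 bp
  [53,59): 6 bp
  [59,64): 5 bp
  [64,71): 7 bp
  [71,91): 20 bp
  [91,96): 5 bp
  [96,105): 9 bp
  [105,110): 5 bp
  [110,112): 2 bp
  [112,129): 17 bp
  [129,140): 11 bp
  [140,150): 10 bp
  [150,164): 14 bp
  [164,170): 6 bp
  [170,189): 19 bp
  [189,196): 7 bp
  [196,203): 7 bp
  [203,212): 9 bp
  [212,221): 9 bp
  [221,229): 8 bp
  [229,240): 11 bp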